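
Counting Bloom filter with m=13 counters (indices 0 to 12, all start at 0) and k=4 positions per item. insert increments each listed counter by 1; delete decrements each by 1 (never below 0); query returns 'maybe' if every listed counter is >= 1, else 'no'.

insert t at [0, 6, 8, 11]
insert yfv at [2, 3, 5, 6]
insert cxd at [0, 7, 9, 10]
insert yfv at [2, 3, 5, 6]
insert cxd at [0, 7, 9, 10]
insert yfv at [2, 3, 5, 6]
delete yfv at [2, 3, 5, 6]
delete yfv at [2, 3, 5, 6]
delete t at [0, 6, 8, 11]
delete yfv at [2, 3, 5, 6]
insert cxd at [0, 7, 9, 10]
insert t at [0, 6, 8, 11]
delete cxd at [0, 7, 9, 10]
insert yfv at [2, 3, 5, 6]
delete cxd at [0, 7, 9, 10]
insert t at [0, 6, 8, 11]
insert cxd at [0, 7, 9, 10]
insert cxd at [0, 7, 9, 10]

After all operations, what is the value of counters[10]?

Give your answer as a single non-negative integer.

Answer: 3

Derivation:
Step 1: insert t at [0, 6, 8, 11] -> counters=[1,0,0,0,0,0,1,0,1,0,0,1,0]
Step 2: insert yfv at [2, 3, 5, 6] -> counters=[1,0,1,1,0,1,2,0,1,0,0,1,0]
Step 3: insert cxd at [0, 7, 9, 10] -> counters=[2,0,1,1,0,1,2,1,1,1,1,1,0]
Step 4: insert yfv at [2, 3, 5, 6] -> counters=[2,0,2,2,0,2,3,1,1,1,1,1,0]
Step 5: insert cxd at [0, 7, 9, 10] -> counters=[3,0,2,2,0,2,3,2,1,2,2,1,0]
Step 6: insert yfv at [2, 3, 5, 6] -> counters=[3,0,3,3,0,3,4,2,1,2,2,1,0]
Step 7: delete yfv at [2, 3, 5, 6] -> counters=[3,0,2,2,0,2,3,2,1,2,2,1,0]
Step 8: delete yfv at [2, 3, 5, 6] -> counters=[3,0,1,1,0,1,2,2,1,2,2,1,0]
Step 9: delete t at [0, 6, 8, 11] -> counters=[2,0,1,1,0,1,1,2,0,2,2,0,0]
Step 10: delete yfv at [2, 3, 5, 6] -> counters=[2,0,0,0,0,0,0,2,0,2,2,0,0]
Step 11: insert cxd at [0, 7, 9, 10] -> counters=[3,0,0,0,0,0,0,3,0,3,3,0,0]
Step 12: insert t at [0, 6, 8, 11] -> counters=[4,0,0,0,0,0,1,3,1,3,3,1,0]
Step 13: delete cxd at [0, 7, 9, 10] -> counters=[3,0,0,0,0,0,1,2,1,2,2,1,0]
Step 14: insert yfv at [2, 3, 5, 6] -> counters=[3,0,1,1,0,1,2,2,1,2,2,1,0]
Step 15: delete cxd at [0, 7, 9, 10] -> counters=[2,0,1,1,0,1,2,1,1,1,1,1,0]
Step 16: insert t at [0, 6, 8, 11] -> counters=[3,0,1,1,0,1,3,1,2,1,1,2,0]
Step 17: insert cxd at [0, 7, 9, 10] -> counters=[4,0,1,1,0,1,3,2,2,2,2,2,0]
Step 18: insert cxd at [0, 7, 9, 10] -> counters=[5,0,1,1,0,1,3,3,2,3,3,2,0]
Final counters=[5,0,1,1,0,1,3,3,2,3,3,2,0] -> counters[10]=3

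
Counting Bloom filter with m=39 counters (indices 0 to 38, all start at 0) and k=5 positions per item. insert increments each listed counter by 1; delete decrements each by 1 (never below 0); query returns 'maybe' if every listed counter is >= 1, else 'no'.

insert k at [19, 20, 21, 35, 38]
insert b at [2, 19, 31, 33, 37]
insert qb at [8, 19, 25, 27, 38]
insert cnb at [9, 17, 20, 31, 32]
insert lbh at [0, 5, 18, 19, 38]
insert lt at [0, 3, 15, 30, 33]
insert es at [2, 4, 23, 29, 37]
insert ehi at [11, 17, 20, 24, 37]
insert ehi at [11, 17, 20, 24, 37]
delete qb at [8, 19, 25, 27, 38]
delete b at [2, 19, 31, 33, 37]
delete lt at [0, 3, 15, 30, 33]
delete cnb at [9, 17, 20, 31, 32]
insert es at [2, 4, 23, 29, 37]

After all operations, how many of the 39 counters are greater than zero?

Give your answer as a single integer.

Step 1: insert k at [19, 20, 21, 35, 38] -> counters=[0,0,0,0,0,0,0,0,0,0,0,0,0,0,0,0,0,0,0,1,1,1,0,0,0,0,0,0,0,0,0,0,0,0,0,1,0,0,1]
Step 2: insert b at [2, 19, 31, 33, 37] -> counters=[0,0,1,0,0,0,0,0,0,0,0,0,0,0,0,0,0,0,0,2,1,1,0,0,0,0,0,0,0,0,0,1,0,1,0,1,0,1,1]
Step 3: insert qb at [8, 19, 25, 27, 38] -> counters=[0,0,1,0,0,0,0,0,1,0,0,0,0,0,0,0,0,0,0,3,1,1,0,0,0,1,0,1,0,0,0,1,0,1,0,1,0,1,2]
Step 4: insert cnb at [9, 17, 20, 31, 32] -> counters=[0,0,1,0,0,0,0,0,1,1,0,0,0,0,0,0,0,1,0,3,2,1,0,0,0,1,0,1,0,0,0,2,1,1,0,1,0,1,2]
Step 5: insert lbh at [0, 5, 18, 19, 38] -> counters=[1,0,1,0,0,1,0,0,1,1,0,0,0,0,0,0,0,1,1,4,2,1,0,0,0,1,0,1,0,0,0,2,1,1,0,1,0,1,3]
Step 6: insert lt at [0, 3, 15, 30, 33] -> counters=[2,0,1,1,0,1,0,0,1,1,0,0,0,0,0,1,0,1,1,4,2,1,0,0,0,1,0,1,0,0,1,2,1,2,0,1,0,1,3]
Step 7: insert es at [2, 4, 23, 29, 37] -> counters=[2,0,2,1,1,1,0,0,1,1,0,0,0,0,0,1,0,1,1,4,2,1,0,1,0,1,0,1,0,1,1,2,1,2,0,1,0,2,3]
Step 8: insert ehi at [11, 17, 20, 24, 37] -> counters=[2,0,2,1,1,1,0,0,1,1,0,1,0,0,0,1,0,2,1,4,3,1,0,1,1,1,0,1,0,1,1,2,1,2,0,1,0,3,3]
Step 9: insert ehi at [11, 17, 20, 24, 37] -> counters=[2,0,2,1,1,1,0,0,1,1,0,2,0,0,0,1,0,3,1,4,4,1,0,1,2,1,0,1,0,1,1,2,1,2,0,1,0,4,3]
Step 10: delete qb at [8, 19, 25, 27, 38] -> counters=[2,0,2,1,1,1,0,0,0,1,0,2,0,0,0,1,0,3,1,3,4,1,0,1,2,0,0,0,0,1,1,2,1,2,0,1,0,4,2]
Step 11: delete b at [2, 19, 31, 33, 37] -> counters=[2,0,1,1,1,1,0,0,0,1,0,2,0,0,0,1,0,3,1,2,4,1,0,1,2,0,0,0,0,1,1,1,1,1,0,1,0,3,2]
Step 12: delete lt at [0, 3, 15, 30, 33] -> counters=[1,0,1,0,1,1,0,0,0,1,0,2,0,0,0,0,0,3,1,2,4,1,0,1,2,0,0,0,0,1,0,1,1,0,0,1,0,3,2]
Step 13: delete cnb at [9, 17, 20, 31, 32] -> counters=[1,0,1,0,1,1,0,0,0,0,0,2,0,0,0,0,0,2,1,2,3,1,0,1,2,0,0,0,0,1,0,0,0,0,0,1,0,3,2]
Step 14: insert es at [2, 4, 23, 29, 37] -> counters=[1,0,2,0,2,1,0,0,0,0,0,2,0,0,0,0,0,2,1,2,3,1,0,2,2,0,0,0,0,2,0,0,0,0,0,1,0,4,2]
Final counters=[1,0,2,0,2,1,0,0,0,0,0,2,0,0,0,0,0,2,1,2,3,1,0,2,2,0,0,0,0,2,0,0,0,0,0,1,0,4,2] -> 16 nonzero

Answer: 16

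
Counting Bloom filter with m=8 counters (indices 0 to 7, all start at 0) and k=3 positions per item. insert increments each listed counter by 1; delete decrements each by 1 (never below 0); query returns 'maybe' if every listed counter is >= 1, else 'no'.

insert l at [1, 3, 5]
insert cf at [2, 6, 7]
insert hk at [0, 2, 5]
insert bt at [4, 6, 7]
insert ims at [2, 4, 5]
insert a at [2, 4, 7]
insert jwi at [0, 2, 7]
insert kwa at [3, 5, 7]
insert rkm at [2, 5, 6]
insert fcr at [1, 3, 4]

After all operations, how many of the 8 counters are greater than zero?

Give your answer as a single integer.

Step 1: insert l at [1, 3, 5] -> counters=[0,1,0,1,0,1,0,0]
Step 2: insert cf at [2, 6, 7] -> counters=[0,1,1,1,0,1,1,1]
Step 3: insert hk at [0, 2, 5] -> counters=[1,1,2,1,0,2,1,1]
Step 4: insert bt at [4, 6, 7] -> counters=[1,1,2,1,1,2,2,2]
Step 5: insert ims at [2, 4, 5] -> counters=[1,1,3,1,2,3,2,2]
Step 6: insert a at [2, 4, 7] -> counters=[1,1,4,1,3,3,2,3]
Step 7: insert jwi at [0, 2, 7] -> counters=[2,1,5,1,3,3,2,4]
Step 8: insert kwa at [3, 5, 7] -> counters=[2,1,5,2,3,4,2,5]
Step 9: insert rkm at [2, 5, 6] -> counters=[2,1,6,2,3,5,3,5]
Step 10: insert fcr at [1, 3, 4] -> counters=[2,2,6,3,4,5,3,5]
Final counters=[2,2,6,3,4,5,3,5] -> 8 nonzero

Answer: 8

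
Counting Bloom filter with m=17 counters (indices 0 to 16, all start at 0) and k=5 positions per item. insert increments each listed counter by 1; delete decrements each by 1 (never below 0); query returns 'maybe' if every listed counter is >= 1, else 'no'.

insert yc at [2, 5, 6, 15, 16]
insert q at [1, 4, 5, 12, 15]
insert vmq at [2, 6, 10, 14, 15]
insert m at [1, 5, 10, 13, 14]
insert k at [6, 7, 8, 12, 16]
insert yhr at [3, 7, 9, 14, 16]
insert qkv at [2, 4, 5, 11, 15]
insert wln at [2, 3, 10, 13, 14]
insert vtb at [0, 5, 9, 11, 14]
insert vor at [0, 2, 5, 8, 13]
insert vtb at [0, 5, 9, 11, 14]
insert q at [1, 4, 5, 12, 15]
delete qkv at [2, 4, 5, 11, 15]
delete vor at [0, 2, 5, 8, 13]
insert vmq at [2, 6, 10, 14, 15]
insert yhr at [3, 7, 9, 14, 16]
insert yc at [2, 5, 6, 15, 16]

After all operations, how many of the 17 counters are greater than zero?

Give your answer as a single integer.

Answer: 17

Derivation:
Step 1: insert yc at [2, 5, 6, 15, 16] -> counters=[0,0,1,0,0,1,1,0,0,0,0,0,0,0,0,1,1]
Step 2: insert q at [1, 4, 5, 12, 15] -> counters=[0,1,1,0,1,2,1,0,0,0,0,0,1,0,0,2,1]
Step 3: insert vmq at [2, 6, 10, 14, 15] -> counters=[0,1,2,0,1,2,2,0,0,0,1,0,1,0,1,3,1]
Step 4: insert m at [1, 5, 10, 13, 14] -> counters=[0,2,2,0,1,3,2,0,0,0,2,0,1,1,2,3,1]
Step 5: insert k at [6, 7, 8, 12, 16] -> counters=[0,2,2,0,1,3,3,1,1,0,2,0,2,1,2,3,2]
Step 6: insert yhr at [3, 7, 9, 14, 16] -> counters=[0,2,2,1,1,3,3,2,1,1,2,0,2,1,3,3,3]
Step 7: insert qkv at [2, 4, 5, 11, 15] -> counters=[0,2,3,1,2,4,3,2,1,1,2,1,2,1,3,4,3]
Step 8: insert wln at [2, 3, 10, 13, 14] -> counters=[0,2,4,2,2,4,3,2,1,1,3,1,2,2,4,4,3]
Step 9: insert vtb at [0, 5, 9, 11, 14] -> counters=[1,2,4,2,2,5,3,2,1,2,3,2,2,2,5,4,3]
Step 10: insert vor at [0, 2, 5, 8, 13] -> counters=[2,2,5,2,2,6,3,2,2,2,3,2,2,3,5,4,3]
Step 11: insert vtb at [0, 5, 9, 11, 14] -> counters=[3,2,5,2,2,7,3,2,2,3,3,3,2,3,6,4,3]
Step 12: insert q at [1, 4, 5, 12, 15] -> counters=[3,3,5,2,3,8,3,2,2,3,3,3,3,3,6,5,3]
Step 13: delete qkv at [2, 4, 5, 11, 15] -> counters=[3,3,4,2,2,7,3,2,2,3,3,2,3,3,6,4,3]
Step 14: delete vor at [0, 2, 5, 8, 13] -> counters=[2,3,3,2,2,6,3,2,1,3,3,2,3,2,6,4,3]
Step 15: insert vmq at [2, 6, 10, 14, 15] -> counters=[2,3,4,2,2,6,4,2,1,3,4,2,3,2,7,5,3]
Step 16: insert yhr at [3, 7, 9, 14, 16] -> counters=[2,3,4,3,2,6,4,3,1,4,4,2,3,2,8,5,4]
Step 17: insert yc at [2, 5, 6, 15, 16] -> counters=[2,3,5,3,2,7,5,3,1,4,4,2,3,2,8,6,5]
Final counters=[2,3,5,3,2,7,5,3,1,4,4,2,3,2,8,6,5] -> 17 nonzero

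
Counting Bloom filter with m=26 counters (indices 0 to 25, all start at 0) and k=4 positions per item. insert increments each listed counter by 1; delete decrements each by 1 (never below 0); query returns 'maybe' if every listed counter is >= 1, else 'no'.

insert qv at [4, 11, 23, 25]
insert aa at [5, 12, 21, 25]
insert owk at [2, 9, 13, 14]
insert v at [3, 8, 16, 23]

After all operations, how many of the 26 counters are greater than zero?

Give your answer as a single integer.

Step 1: insert qv at [4, 11, 23, 25] -> counters=[0,0,0,0,1,0,0,0,0,0,0,1,0,0,0,0,0,0,0,0,0,0,0,1,0,1]
Step 2: insert aa at [5, 12, 21, 25] -> counters=[0,0,0,0,1,1,0,0,0,0,0,1,1,0,0,0,0,0,0,0,0,1,0,1,0,2]
Step 3: insert owk at [2, 9, 13, 14] -> counters=[0,0,1,0,1,1,0,0,0,1,0,1,1,1,1,0,0,0,0,0,0,1,0,1,0,2]
Step 4: insert v at [3, 8, 16, 23] -> counters=[0,0,1,1,1,1,0,0,1,1,0,1,1,1,1,0,1,0,0,0,0,1,0,2,0,2]
Final counters=[0,0,1,1,1,1,0,0,1,1,0,1,1,1,1,0,1,0,0,0,0,1,0,2,0,2] -> 14 nonzero

Answer: 14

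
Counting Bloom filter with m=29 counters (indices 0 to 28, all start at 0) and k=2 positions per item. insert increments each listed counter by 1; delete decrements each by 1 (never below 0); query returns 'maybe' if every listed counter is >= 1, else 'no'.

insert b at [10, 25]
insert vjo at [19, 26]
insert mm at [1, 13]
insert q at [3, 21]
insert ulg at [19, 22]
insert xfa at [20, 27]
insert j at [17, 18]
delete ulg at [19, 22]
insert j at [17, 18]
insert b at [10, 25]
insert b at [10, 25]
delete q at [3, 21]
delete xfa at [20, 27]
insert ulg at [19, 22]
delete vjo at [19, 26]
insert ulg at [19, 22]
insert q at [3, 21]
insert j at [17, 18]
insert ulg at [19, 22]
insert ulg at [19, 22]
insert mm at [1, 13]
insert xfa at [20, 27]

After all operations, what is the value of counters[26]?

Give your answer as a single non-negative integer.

Answer: 0

Derivation:
Step 1: insert b at [10, 25] -> counters=[0,0,0,0,0,0,0,0,0,0,1,0,0,0,0,0,0,0,0,0,0,0,0,0,0,1,0,0,0]
Step 2: insert vjo at [19, 26] -> counters=[0,0,0,0,0,0,0,0,0,0,1,0,0,0,0,0,0,0,0,1,0,0,0,0,0,1,1,0,0]
Step 3: insert mm at [1, 13] -> counters=[0,1,0,0,0,0,0,0,0,0,1,0,0,1,0,0,0,0,0,1,0,0,0,0,0,1,1,0,0]
Step 4: insert q at [3, 21] -> counters=[0,1,0,1,0,0,0,0,0,0,1,0,0,1,0,0,0,0,0,1,0,1,0,0,0,1,1,0,0]
Step 5: insert ulg at [19, 22] -> counters=[0,1,0,1,0,0,0,0,0,0,1,0,0,1,0,0,0,0,0,2,0,1,1,0,0,1,1,0,0]
Step 6: insert xfa at [20, 27] -> counters=[0,1,0,1,0,0,0,0,0,0,1,0,0,1,0,0,0,0,0,2,1,1,1,0,0,1,1,1,0]
Step 7: insert j at [17, 18] -> counters=[0,1,0,1,0,0,0,0,0,0,1,0,0,1,0,0,0,1,1,2,1,1,1,0,0,1,1,1,0]
Step 8: delete ulg at [19, 22] -> counters=[0,1,0,1,0,0,0,0,0,0,1,0,0,1,0,0,0,1,1,1,1,1,0,0,0,1,1,1,0]
Step 9: insert j at [17, 18] -> counters=[0,1,0,1,0,0,0,0,0,0,1,0,0,1,0,0,0,2,2,1,1,1,0,0,0,1,1,1,0]
Step 10: insert b at [10, 25] -> counters=[0,1,0,1,0,0,0,0,0,0,2,0,0,1,0,0,0,2,2,1,1,1,0,0,0,2,1,1,0]
Step 11: insert b at [10, 25] -> counters=[0,1,0,1,0,0,0,0,0,0,3,0,0,1,0,0,0,2,2,1,1,1,0,0,0,3,1,1,0]
Step 12: delete q at [3, 21] -> counters=[0,1,0,0,0,0,0,0,0,0,3,0,0,1,0,0,0,2,2,1,1,0,0,0,0,3,1,1,0]
Step 13: delete xfa at [20, 27] -> counters=[0,1,0,0,0,0,0,0,0,0,3,0,0,1,0,0,0,2,2,1,0,0,0,0,0,3,1,0,0]
Step 14: insert ulg at [19, 22] -> counters=[0,1,0,0,0,0,0,0,0,0,3,0,0,1,0,0,0,2,2,2,0,0,1,0,0,3,1,0,0]
Step 15: delete vjo at [19, 26] -> counters=[0,1,0,0,0,0,0,0,0,0,3,0,0,1,0,0,0,2,2,1,0,0,1,0,0,3,0,0,0]
Step 16: insert ulg at [19, 22] -> counters=[0,1,0,0,0,0,0,0,0,0,3,0,0,1,0,0,0,2,2,2,0,0,2,0,0,3,0,0,0]
Step 17: insert q at [3, 21] -> counters=[0,1,0,1,0,0,0,0,0,0,3,0,0,1,0,0,0,2,2,2,0,1,2,0,0,3,0,0,0]
Step 18: insert j at [17, 18] -> counters=[0,1,0,1,0,0,0,0,0,0,3,0,0,1,0,0,0,3,3,2,0,1,2,0,0,3,0,0,0]
Step 19: insert ulg at [19, 22] -> counters=[0,1,0,1,0,0,0,0,0,0,3,0,0,1,0,0,0,3,3,3,0,1,3,0,0,3,0,0,0]
Step 20: insert ulg at [19, 22] -> counters=[0,1,0,1,0,0,0,0,0,0,3,0,0,1,0,0,0,3,3,4,0,1,4,0,0,3,0,0,0]
Step 21: insert mm at [1, 13] -> counters=[0,2,0,1,0,0,0,0,0,0,3,0,0,2,0,0,0,3,3,4,0,1,4,0,0,3,0,0,0]
Step 22: insert xfa at [20, 27] -> counters=[0,2,0,1,0,0,0,0,0,0,3,0,0,2,0,0,0,3,3,4,1,1,4,0,0,3,0,1,0]
Final counters=[0,2,0,1,0,0,0,0,0,0,3,0,0,2,0,0,0,3,3,4,1,1,4,0,0,3,0,1,0] -> counters[26]=0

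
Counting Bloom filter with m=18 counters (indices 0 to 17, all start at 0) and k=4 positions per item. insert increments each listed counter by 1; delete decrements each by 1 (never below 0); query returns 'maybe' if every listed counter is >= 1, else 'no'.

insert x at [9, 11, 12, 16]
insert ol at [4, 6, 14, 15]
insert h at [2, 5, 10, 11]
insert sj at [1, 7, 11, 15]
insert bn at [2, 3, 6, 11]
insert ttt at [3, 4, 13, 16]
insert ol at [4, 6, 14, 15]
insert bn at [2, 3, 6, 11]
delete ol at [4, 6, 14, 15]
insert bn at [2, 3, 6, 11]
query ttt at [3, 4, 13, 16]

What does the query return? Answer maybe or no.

Answer: maybe

Derivation:
Step 1: insert x at [9, 11, 12, 16] -> counters=[0,0,0,0,0,0,0,0,0,1,0,1,1,0,0,0,1,0]
Step 2: insert ol at [4, 6, 14, 15] -> counters=[0,0,0,0,1,0,1,0,0,1,0,1,1,0,1,1,1,0]
Step 3: insert h at [2, 5, 10, 11] -> counters=[0,0,1,0,1,1,1,0,0,1,1,2,1,0,1,1,1,0]
Step 4: insert sj at [1, 7, 11, 15] -> counters=[0,1,1,0,1,1,1,1,0,1,1,3,1,0,1,2,1,0]
Step 5: insert bn at [2, 3, 6, 11] -> counters=[0,1,2,1,1,1,2,1,0,1,1,4,1,0,1,2,1,0]
Step 6: insert ttt at [3, 4, 13, 16] -> counters=[0,1,2,2,2,1,2,1,0,1,1,4,1,1,1,2,2,0]
Step 7: insert ol at [4, 6, 14, 15] -> counters=[0,1,2,2,3,1,3,1,0,1,1,4,1,1,2,3,2,0]
Step 8: insert bn at [2, 3, 6, 11] -> counters=[0,1,3,3,3,1,4,1,0,1,1,5,1,1,2,3,2,0]
Step 9: delete ol at [4, 6, 14, 15] -> counters=[0,1,3,3,2,1,3,1,0,1,1,5,1,1,1,2,2,0]
Step 10: insert bn at [2, 3, 6, 11] -> counters=[0,1,4,4,2,1,4,1,0,1,1,6,1,1,1,2,2,0]
Query ttt: check counters[3]=4 counters[4]=2 counters[13]=1 counters[16]=2 -> maybe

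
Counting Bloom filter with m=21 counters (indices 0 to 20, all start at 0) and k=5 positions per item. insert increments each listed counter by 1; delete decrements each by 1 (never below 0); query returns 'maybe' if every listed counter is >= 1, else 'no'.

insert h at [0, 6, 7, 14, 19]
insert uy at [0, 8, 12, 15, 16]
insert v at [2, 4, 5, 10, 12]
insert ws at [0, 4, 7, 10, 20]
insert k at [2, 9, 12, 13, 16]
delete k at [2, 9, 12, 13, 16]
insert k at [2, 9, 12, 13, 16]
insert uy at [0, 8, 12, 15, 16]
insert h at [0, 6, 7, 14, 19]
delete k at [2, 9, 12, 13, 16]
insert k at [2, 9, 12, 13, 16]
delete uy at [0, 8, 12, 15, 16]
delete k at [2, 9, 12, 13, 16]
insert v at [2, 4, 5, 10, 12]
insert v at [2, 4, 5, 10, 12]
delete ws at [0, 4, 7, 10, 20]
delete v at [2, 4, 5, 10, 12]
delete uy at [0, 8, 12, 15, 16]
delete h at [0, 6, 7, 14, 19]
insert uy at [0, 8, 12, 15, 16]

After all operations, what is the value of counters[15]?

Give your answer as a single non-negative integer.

Step 1: insert h at [0, 6, 7, 14, 19] -> counters=[1,0,0,0,0,0,1,1,0,0,0,0,0,0,1,0,0,0,0,1,0]
Step 2: insert uy at [0, 8, 12, 15, 16] -> counters=[2,0,0,0,0,0,1,1,1,0,0,0,1,0,1,1,1,0,0,1,0]
Step 3: insert v at [2, 4, 5, 10, 12] -> counters=[2,0,1,0,1,1,1,1,1,0,1,0,2,0,1,1,1,0,0,1,0]
Step 4: insert ws at [0, 4, 7, 10, 20] -> counters=[3,0,1,0,2,1,1,2,1,0,2,0,2,0,1,1,1,0,0,1,1]
Step 5: insert k at [2, 9, 12, 13, 16] -> counters=[3,0,2,0,2,1,1,2,1,1,2,0,3,1,1,1,2,0,0,1,1]
Step 6: delete k at [2, 9, 12, 13, 16] -> counters=[3,0,1,0,2,1,1,2,1,0,2,0,2,0,1,1,1,0,0,1,1]
Step 7: insert k at [2, 9, 12, 13, 16] -> counters=[3,0,2,0,2,1,1,2,1,1,2,0,3,1,1,1,2,0,0,1,1]
Step 8: insert uy at [0, 8, 12, 15, 16] -> counters=[4,0,2,0,2,1,1,2,2,1,2,0,4,1,1,2,3,0,0,1,1]
Step 9: insert h at [0, 6, 7, 14, 19] -> counters=[5,0,2,0,2,1,2,3,2,1,2,0,4,1,2,2,3,0,0,2,1]
Step 10: delete k at [2, 9, 12, 13, 16] -> counters=[5,0,1,0,2,1,2,3,2,0,2,0,3,0,2,2,2,0,0,2,1]
Step 11: insert k at [2, 9, 12, 13, 16] -> counters=[5,0,2,0,2,1,2,3,2,1,2,0,4,1,2,2,3,0,0,2,1]
Step 12: delete uy at [0, 8, 12, 15, 16] -> counters=[4,0,2,0,2,1,2,3,1,1,2,0,3,1,2,1,2,0,0,2,1]
Step 13: delete k at [2, 9, 12, 13, 16] -> counters=[4,0,1,0,2,1,2,3,1,0,2,0,2,0,2,1,1,0,0,2,1]
Step 14: insert v at [2, 4, 5, 10, 12] -> counters=[4,0,2,0,3,2,2,3,1,0,3,0,3,0,2,1,1,0,0,2,1]
Step 15: insert v at [2, 4, 5, 10, 12] -> counters=[4,0,3,0,4,3,2,3,1,0,4,0,4,0,2,1,1,0,0,2,1]
Step 16: delete ws at [0, 4, 7, 10, 20] -> counters=[3,0,3,0,3,3,2,2,1,0,3,0,4,0,2,1,1,0,0,2,0]
Step 17: delete v at [2, 4, 5, 10, 12] -> counters=[3,0,2,0,2,2,2,2,1,0,2,0,3,0,2,1,1,0,0,2,0]
Step 18: delete uy at [0, 8, 12, 15, 16] -> counters=[2,0,2,0,2,2,2,2,0,0,2,0,2,0,2,0,0,0,0,2,0]
Step 19: delete h at [0, 6, 7, 14, 19] -> counters=[1,0,2,0,2,2,1,1,0,0,2,0,2,0,1,0,0,0,0,1,0]
Step 20: insert uy at [0, 8, 12, 15, 16] -> counters=[2,0,2,0,2,2,1,1,1,0,2,0,3,0,1,1,1,0,0,1,0]
Final counters=[2,0,2,0,2,2,1,1,1,0,2,0,3,0,1,1,1,0,0,1,0] -> counters[15]=1

Answer: 1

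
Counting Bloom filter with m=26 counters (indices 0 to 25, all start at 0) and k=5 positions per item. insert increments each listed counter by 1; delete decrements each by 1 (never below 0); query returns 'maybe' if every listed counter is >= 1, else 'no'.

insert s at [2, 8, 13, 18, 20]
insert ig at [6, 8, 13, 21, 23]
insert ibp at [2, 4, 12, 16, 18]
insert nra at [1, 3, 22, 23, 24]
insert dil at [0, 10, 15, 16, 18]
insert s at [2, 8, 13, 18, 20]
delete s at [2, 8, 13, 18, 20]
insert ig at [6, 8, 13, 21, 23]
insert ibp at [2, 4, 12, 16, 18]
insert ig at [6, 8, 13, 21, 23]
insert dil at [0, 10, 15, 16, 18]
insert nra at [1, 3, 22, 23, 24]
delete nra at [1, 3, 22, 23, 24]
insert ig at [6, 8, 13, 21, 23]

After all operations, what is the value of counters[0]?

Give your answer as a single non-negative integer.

Answer: 2

Derivation:
Step 1: insert s at [2, 8, 13, 18, 20] -> counters=[0,0,1,0,0,0,0,0,1,0,0,0,0,1,0,0,0,0,1,0,1,0,0,0,0,0]
Step 2: insert ig at [6, 8, 13, 21, 23] -> counters=[0,0,1,0,0,0,1,0,2,0,0,0,0,2,0,0,0,0,1,0,1,1,0,1,0,0]
Step 3: insert ibp at [2, 4, 12, 16, 18] -> counters=[0,0,2,0,1,0,1,0,2,0,0,0,1,2,0,0,1,0,2,0,1,1,0,1,0,0]
Step 4: insert nra at [1, 3, 22, 23, 24] -> counters=[0,1,2,1,1,0,1,0,2,0,0,0,1,2,0,0,1,0,2,0,1,1,1,2,1,0]
Step 5: insert dil at [0, 10, 15, 16, 18] -> counters=[1,1,2,1,1,0,1,0,2,0,1,0,1,2,0,1,2,0,3,0,1,1,1,2,1,0]
Step 6: insert s at [2, 8, 13, 18, 20] -> counters=[1,1,3,1,1,0,1,0,3,0,1,0,1,3,0,1,2,0,4,0,2,1,1,2,1,0]
Step 7: delete s at [2, 8, 13, 18, 20] -> counters=[1,1,2,1,1,0,1,0,2,0,1,0,1,2,0,1,2,0,3,0,1,1,1,2,1,0]
Step 8: insert ig at [6, 8, 13, 21, 23] -> counters=[1,1,2,1,1,0,2,0,3,0,1,0,1,3,0,1,2,0,3,0,1,2,1,3,1,0]
Step 9: insert ibp at [2, 4, 12, 16, 18] -> counters=[1,1,3,1,2,0,2,0,3,0,1,0,2,3,0,1,3,0,4,0,1,2,1,3,1,0]
Step 10: insert ig at [6, 8, 13, 21, 23] -> counters=[1,1,3,1,2,0,3,0,4,0,1,0,2,4,0,1,3,0,4,0,1,3,1,4,1,0]
Step 11: insert dil at [0, 10, 15, 16, 18] -> counters=[2,1,3,1,2,0,3,0,4,0,2,0,2,4,0,2,4,0,5,0,1,3,1,4,1,0]
Step 12: insert nra at [1, 3, 22, 23, 24] -> counters=[2,2,3,2,2,0,3,0,4,0,2,0,2,4,0,2,4,0,5,0,1,3,2,5,2,0]
Step 13: delete nra at [1, 3, 22, 23, 24] -> counters=[2,1,3,1,2,0,3,0,4,0,2,0,2,4,0,2,4,0,5,0,1,3,1,4,1,0]
Step 14: insert ig at [6, 8, 13, 21, 23] -> counters=[2,1,3,1,2,0,4,0,5,0,2,0,2,5,0,2,4,0,5,0,1,4,1,5,1,0]
Final counters=[2,1,3,1,2,0,4,0,5,0,2,0,2,5,0,2,4,0,5,0,1,4,1,5,1,0] -> counters[0]=2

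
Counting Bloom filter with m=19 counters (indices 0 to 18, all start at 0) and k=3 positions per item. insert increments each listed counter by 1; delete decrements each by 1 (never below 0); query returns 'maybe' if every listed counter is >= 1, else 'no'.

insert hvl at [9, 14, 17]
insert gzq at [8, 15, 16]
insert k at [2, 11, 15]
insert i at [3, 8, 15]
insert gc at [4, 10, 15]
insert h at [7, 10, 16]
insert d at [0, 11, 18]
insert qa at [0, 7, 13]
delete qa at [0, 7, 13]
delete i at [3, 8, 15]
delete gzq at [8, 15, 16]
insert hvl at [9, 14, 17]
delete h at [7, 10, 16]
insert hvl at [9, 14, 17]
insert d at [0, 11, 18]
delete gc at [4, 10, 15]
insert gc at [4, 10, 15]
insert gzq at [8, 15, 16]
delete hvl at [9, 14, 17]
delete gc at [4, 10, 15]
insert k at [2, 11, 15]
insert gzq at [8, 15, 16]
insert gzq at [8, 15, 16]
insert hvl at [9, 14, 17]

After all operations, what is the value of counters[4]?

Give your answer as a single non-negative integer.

Answer: 0

Derivation:
Step 1: insert hvl at [9, 14, 17] -> counters=[0,0,0,0,0,0,0,0,0,1,0,0,0,0,1,0,0,1,0]
Step 2: insert gzq at [8, 15, 16] -> counters=[0,0,0,0,0,0,0,0,1,1,0,0,0,0,1,1,1,1,0]
Step 3: insert k at [2, 11, 15] -> counters=[0,0,1,0,0,0,0,0,1,1,0,1,0,0,1,2,1,1,0]
Step 4: insert i at [3, 8, 15] -> counters=[0,0,1,1,0,0,0,0,2,1,0,1,0,0,1,3,1,1,0]
Step 5: insert gc at [4, 10, 15] -> counters=[0,0,1,1,1,0,0,0,2,1,1,1,0,0,1,4,1,1,0]
Step 6: insert h at [7, 10, 16] -> counters=[0,0,1,1,1,0,0,1,2,1,2,1,0,0,1,4,2,1,0]
Step 7: insert d at [0, 11, 18] -> counters=[1,0,1,1,1,0,0,1,2,1,2,2,0,0,1,4,2,1,1]
Step 8: insert qa at [0, 7, 13] -> counters=[2,0,1,1,1,0,0,2,2,1,2,2,0,1,1,4,2,1,1]
Step 9: delete qa at [0, 7, 13] -> counters=[1,0,1,1,1,0,0,1,2,1,2,2,0,0,1,4,2,1,1]
Step 10: delete i at [3, 8, 15] -> counters=[1,0,1,0,1,0,0,1,1,1,2,2,0,0,1,3,2,1,1]
Step 11: delete gzq at [8, 15, 16] -> counters=[1,0,1,0,1,0,0,1,0,1,2,2,0,0,1,2,1,1,1]
Step 12: insert hvl at [9, 14, 17] -> counters=[1,0,1,0,1,0,0,1,0,2,2,2,0,0,2,2,1,2,1]
Step 13: delete h at [7, 10, 16] -> counters=[1,0,1,0,1,0,0,0,0,2,1,2,0,0,2,2,0,2,1]
Step 14: insert hvl at [9, 14, 17] -> counters=[1,0,1,0,1,0,0,0,0,3,1,2,0,0,3,2,0,3,1]
Step 15: insert d at [0, 11, 18] -> counters=[2,0,1,0,1,0,0,0,0,3,1,3,0,0,3,2,0,3,2]
Step 16: delete gc at [4, 10, 15] -> counters=[2,0,1,0,0,0,0,0,0,3,0,3,0,0,3,1,0,3,2]
Step 17: insert gc at [4, 10, 15] -> counters=[2,0,1,0,1,0,0,0,0,3,1,3,0,0,3,2,0,3,2]
Step 18: insert gzq at [8, 15, 16] -> counters=[2,0,1,0,1,0,0,0,1,3,1,3,0,0,3,3,1,3,2]
Step 19: delete hvl at [9, 14, 17] -> counters=[2,0,1,0,1,0,0,0,1,2,1,3,0,0,2,3,1,2,2]
Step 20: delete gc at [4, 10, 15] -> counters=[2,0,1,0,0,0,0,0,1,2,0,3,0,0,2,2,1,2,2]
Step 21: insert k at [2, 11, 15] -> counters=[2,0,2,0,0,0,0,0,1,2,0,4,0,0,2,3,1,2,2]
Step 22: insert gzq at [8, 15, 16] -> counters=[2,0,2,0,0,0,0,0,2,2,0,4,0,0,2,4,2,2,2]
Step 23: insert gzq at [8, 15, 16] -> counters=[2,0,2,0,0,0,0,0,3,2,0,4,0,0,2,5,3,2,2]
Step 24: insert hvl at [9, 14, 17] -> counters=[2,0,2,0,0,0,0,0,3,3,0,4,0,0,3,5,3,3,2]
Final counters=[2,0,2,0,0,0,0,0,3,3,0,4,0,0,3,5,3,3,2] -> counters[4]=0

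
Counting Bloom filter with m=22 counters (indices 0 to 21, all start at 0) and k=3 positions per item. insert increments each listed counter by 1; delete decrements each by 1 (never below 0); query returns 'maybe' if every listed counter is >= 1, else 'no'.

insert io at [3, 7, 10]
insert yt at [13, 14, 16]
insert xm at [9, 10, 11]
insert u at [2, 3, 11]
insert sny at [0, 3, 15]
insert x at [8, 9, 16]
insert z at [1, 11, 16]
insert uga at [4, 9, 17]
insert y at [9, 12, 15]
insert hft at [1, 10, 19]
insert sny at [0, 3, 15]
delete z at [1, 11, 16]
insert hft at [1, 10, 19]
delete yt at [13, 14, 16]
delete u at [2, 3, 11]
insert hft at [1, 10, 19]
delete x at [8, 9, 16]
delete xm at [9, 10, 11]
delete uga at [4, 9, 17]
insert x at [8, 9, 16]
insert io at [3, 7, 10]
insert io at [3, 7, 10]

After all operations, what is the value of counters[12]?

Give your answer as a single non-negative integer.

Step 1: insert io at [3, 7, 10] -> counters=[0,0,0,1,0,0,0,1,0,0,1,0,0,0,0,0,0,0,0,0,0,0]
Step 2: insert yt at [13, 14, 16] -> counters=[0,0,0,1,0,0,0,1,0,0,1,0,0,1,1,0,1,0,0,0,0,0]
Step 3: insert xm at [9, 10, 11] -> counters=[0,0,0,1,0,0,0,1,0,1,2,1,0,1,1,0,1,0,0,0,0,0]
Step 4: insert u at [2, 3, 11] -> counters=[0,0,1,2,0,0,0,1,0,1,2,2,0,1,1,0,1,0,0,0,0,0]
Step 5: insert sny at [0, 3, 15] -> counters=[1,0,1,3,0,0,0,1,0,1,2,2,0,1,1,1,1,0,0,0,0,0]
Step 6: insert x at [8, 9, 16] -> counters=[1,0,1,3,0,0,0,1,1,2,2,2,0,1,1,1,2,0,0,0,0,0]
Step 7: insert z at [1, 11, 16] -> counters=[1,1,1,3,0,0,0,1,1,2,2,3,0,1,1,1,3,0,0,0,0,0]
Step 8: insert uga at [4, 9, 17] -> counters=[1,1,1,3,1,0,0,1,1,3,2,3,0,1,1,1,3,1,0,0,0,0]
Step 9: insert y at [9, 12, 15] -> counters=[1,1,1,3,1,0,0,1,1,4,2,3,1,1,1,2,3,1,0,0,0,0]
Step 10: insert hft at [1, 10, 19] -> counters=[1,2,1,3,1,0,0,1,1,4,3,3,1,1,1,2,3,1,0,1,0,0]
Step 11: insert sny at [0, 3, 15] -> counters=[2,2,1,4,1,0,0,1,1,4,3,3,1,1,1,3,3,1,0,1,0,0]
Step 12: delete z at [1, 11, 16] -> counters=[2,1,1,4,1,0,0,1,1,4,3,2,1,1,1,3,2,1,0,1,0,0]
Step 13: insert hft at [1, 10, 19] -> counters=[2,2,1,4,1,0,0,1,1,4,4,2,1,1,1,3,2,1,0,2,0,0]
Step 14: delete yt at [13, 14, 16] -> counters=[2,2,1,4,1,0,0,1,1,4,4,2,1,0,0,3,1,1,0,2,0,0]
Step 15: delete u at [2, 3, 11] -> counters=[2,2,0,3,1,0,0,1,1,4,4,1,1,0,0,3,1,1,0,2,0,0]
Step 16: insert hft at [1, 10, 19] -> counters=[2,3,0,3,1,0,0,1,1,4,5,1,1,0,0,3,1,1,0,3,0,0]
Step 17: delete x at [8, 9, 16] -> counters=[2,3,0,3,1,0,0,1,0,3,5,1,1,0,0,3,0,1,0,3,0,0]
Step 18: delete xm at [9, 10, 11] -> counters=[2,3,0,3,1,0,0,1,0,2,4,0,1,0,0,3,0,1,0,3,0,0]
Step 19: delete uga at [4, 9, 17] -> counters=[2,3,0,3,0,0,0,1,0,1,4,0,1,0,0,3,0,0,0,3,0,0]
Step 20: insert x at [8, 9, 16] -> counters=[2,3,0,3,0,0,0,1,1,2,4,0,1,0,0,3,1,0,0,3,0,0]
Step 21: insert io at [3, 7, 10] -> counters=[2,3,0,4,0,0,0,2,1,2,5,0,1,0,0,3,1,0,0,3,0,0]
Step 22: insert io at [3, 7, 10] -> counters=[2,3,0,5,0,0,0,3,1,2,6,0,1,0,0,3,1,0,0,3,0,0]
Final counters=[2,3,0,5,0,0,0,3,1,2,6,0,1,0,0,3,1,0,0,3,0,0] -> counters[12]=1

Answer: 1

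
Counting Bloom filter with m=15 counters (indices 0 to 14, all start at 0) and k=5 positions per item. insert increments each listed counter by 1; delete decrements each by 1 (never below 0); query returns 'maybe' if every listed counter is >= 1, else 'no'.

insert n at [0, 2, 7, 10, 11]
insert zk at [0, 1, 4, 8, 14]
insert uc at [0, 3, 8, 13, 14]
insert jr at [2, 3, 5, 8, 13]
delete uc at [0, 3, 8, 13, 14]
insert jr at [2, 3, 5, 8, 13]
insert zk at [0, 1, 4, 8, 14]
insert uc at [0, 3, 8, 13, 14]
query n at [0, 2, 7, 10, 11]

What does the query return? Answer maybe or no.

Answer: maybe

Derivation:
Step 1: insert n at [0, 2, 7, 10, 11] -> counters=[1,0,1,0,0,0,0,1,0,0,1,1,0,0,0]
Step 2: insert zk at [0, 1, 4, 8, 14] -> counters=[2,1,1,0,1,0,0,1,1,0,1,1,0,0,1]
Step 3: insert uc at [0, 3, 8, 13, 14] -> counters=[3,1,1,1,1,0,0,1,2,0,1,1,0,1,2]
Step 4: insert jr at [2, 3, 5, 8, 13] -> counters=[3,1,2,2,1,1,0,1,3,0,1,1,0,2,2]
Step 5: delete uc at [0, 3, 8, 13, 14] -> counters=[2,1,2,1,1,1,0,1,2,0,1,1,0,1,1]
Step 6: insert jr at [2, 3, 5, 8, 13] -> counters=[2,1,3,2,1,2,0,1,3,0,1,1,0,2,1]
Step 7: insert zk at [0, 1, 4, 8, 14] -> counters=[3,2,3,2,2,2,0,1,4,0,1,1,0,2,2]
Step 8: insert uc at [0, 3, 8, 13, 14] -> counters=[4,2,3,3,2,2,0,1,5,0,1,1,0,3,3]
Query n: check counters[0]=4 counters[2]=3 counters[7]=1 counters[10]=1 counters[11]=1 -> maybe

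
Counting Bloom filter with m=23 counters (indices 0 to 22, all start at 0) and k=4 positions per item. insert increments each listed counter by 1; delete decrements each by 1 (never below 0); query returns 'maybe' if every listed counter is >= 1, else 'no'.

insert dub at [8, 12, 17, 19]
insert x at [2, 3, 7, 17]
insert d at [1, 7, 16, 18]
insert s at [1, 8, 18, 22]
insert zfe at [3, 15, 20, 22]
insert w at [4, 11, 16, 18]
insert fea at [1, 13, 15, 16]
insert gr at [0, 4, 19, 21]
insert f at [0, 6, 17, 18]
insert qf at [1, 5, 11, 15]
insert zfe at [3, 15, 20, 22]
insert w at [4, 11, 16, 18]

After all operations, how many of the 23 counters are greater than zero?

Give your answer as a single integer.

Step 1: insert dub at [8, 12, 17, 19] -> counters=[0,0,0,0,0,0,0,0,1,0,0,0,1,0,0,0,0,1,0,1,0,0,0]
Step 2: insert x at [2, 3, 7, 17] -> counters=[0,0,1,1,0,0,0,1,1,0,0,0,1,0,0,0,0,2,0,1,0,0,0]
Step 3: insert d at [1, 7, 16, 18] -> counters=[0,1,1,1,0,0,0,2,1,0,0,0,1,0,0,0,1,2,1,1,0,0,0]
Step 4: insert s at [1, 8, 18, 22] -> counters=[0,2,1,1,0,0,0,2,2,0,0,0,1,0,0,0,1,2,2,1,0,0,1]
Step 5: insert zfe at [3, 15, 20, 22] -> counters=[0,2,1,2,0,0,0,2,2,0,0,0,1,0,0,1,1,2,2,1,1,0,2]
Step 6: insert w at [4, 11, 16, 18] -> counters=[0,2,1,2,1,0,0,2,2,0,0,1,1,0,0,1,2,2,3,1,1,0,2]
Step 7: insert fea at [1, 13, 15, 16] -> counters=[0,3,1,2,1,0,0,2,2,0,0,1,1,1,0,2,3,2,3,1,1,0,2]
Step 8: insert gr at [0, 4, 19, 21] -> counters=[1,3,1,2,2,0,0,2,2,0,0,1,1,1,0,2,3,2,3,2,1,1,2]
Step 9: insert f at [0, 6, 17, 18] -> counters=[2,3,1,2,2,0,1,2,2,0,0,1,1,1,0,2,3,3,4,2,1,1,2]
Step 10: insert qf at [1, 5, 11, 15] -> counters=[2,4,1,2,2,1,1,2,2,0,0,2,1,1,0,3,3,3,4,2,1,1,2]
Step 11: insert zfe at [3, 15, 20, 22] -> counters=[2,4,1,3,2,1,1,2,2,0,0,2,1,1,0,4,3,3,4,2,2,1,3]
Step 12: insert w at [4, 11, 16, 18] -> counters=[2,4,1,3,3,1,1,2,2,0,0,3,1,1,0,4,4,3,5,2,2,1,3]
Final counters=[2,4,1,3,3,1,1,2,2,0,0,3,1,1,0,4,4,3,5,2,2,1,3] -> 20 nonzero

Answer: 20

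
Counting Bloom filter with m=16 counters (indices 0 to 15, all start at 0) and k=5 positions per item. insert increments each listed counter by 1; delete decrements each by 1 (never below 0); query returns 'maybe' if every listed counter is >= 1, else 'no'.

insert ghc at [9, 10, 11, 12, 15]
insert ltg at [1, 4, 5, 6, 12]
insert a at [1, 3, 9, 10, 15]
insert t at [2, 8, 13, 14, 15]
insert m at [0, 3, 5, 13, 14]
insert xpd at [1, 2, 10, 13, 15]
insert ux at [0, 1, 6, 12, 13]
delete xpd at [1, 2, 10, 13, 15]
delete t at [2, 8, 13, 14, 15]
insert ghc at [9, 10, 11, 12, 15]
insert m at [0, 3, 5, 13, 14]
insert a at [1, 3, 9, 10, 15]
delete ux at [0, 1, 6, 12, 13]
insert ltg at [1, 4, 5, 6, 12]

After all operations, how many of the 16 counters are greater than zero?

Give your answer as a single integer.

Step 1: insert ghc at [9, 10, 11, 12, 15] -> counters=[0,0,0,0,0,0,0,0,0,1,1,1,1,0,0,1]
Step 2: insert ltg at [1, 4, 5, 6, 12] -> counters=[0,1,0,0,1,1,1,0,0,1,1,1,2,0,0,1]
Step 3: insert a at [1, 3, 9, 10, 15] -> counters=[0,2,0,1,1,1,1,0,0,2,2,1,2,0,0,2]
Step 4: insert t at [2, 8, 13, 14, 15] -> counters=[0,2,1,1,1,1,1,0,1,2,2,1,2,1,1,3]
Step 5: insert m at [0, 3, 5, 13, 14] -> counters=[1,2,1,2,1,2,1,0,1,2,2,1,2,2,2,3]
Step 6: insert xpd at [1, 2, 10, 13, 15] -> counters=[1,3,2,2,1,2,1,0,1,2,3,1,2,3,2,4]
Step 7: insert ux at [0, 1, 6, 12, 13] -> counters=[2,4,2,2,1,2,2,0,1,2,3,1,3,4,2,4]
Step 8: delete xpd at [1, 2, 10, 13, 15] -> counters=[2,3,1,2,1,2,2,0,1,2,2,1,3,3,2,3]
Step 9: delete t at [2, 8, 13, 14, 15] -> counters=[2,3,0,2,1,2,2,0,0,2,2,1,3,2,1,2]
Step 10: insert ghc at [9, 10, 11, 12, 15] -> counters=[2,3,0,2,1,2,2,0,0,3,3,2,4,2,1,3]
Step 11: insert m at [0, 3, 5, 13, 14] -> counters=[3,3,0,3,1,3,2,0,0,3,3,2,4,3,2,3]
Step 12: insert a at [1, 3, 9, 10, 15] -> counters=[3,4,0,4,1,3,2,0,0,4,4,2,4,3,2,4]
Step 13: delete ux at [0, 1, 6, 12, 13] -> counters=[2,3,0,4,1,3,1,0,0,4,4,2,3,2,2,4]
Step 14: insert ltg at [1, 4, 5, 6, 12] -> counters=[2,4,0,4,2,4,2,0,0,4,4,2,4,2,2,4]
Final counters=[2,4,0,4,2,4,2,0,0,4,4,2,4,2,2,4] -> 13 nonzero

Answer: 13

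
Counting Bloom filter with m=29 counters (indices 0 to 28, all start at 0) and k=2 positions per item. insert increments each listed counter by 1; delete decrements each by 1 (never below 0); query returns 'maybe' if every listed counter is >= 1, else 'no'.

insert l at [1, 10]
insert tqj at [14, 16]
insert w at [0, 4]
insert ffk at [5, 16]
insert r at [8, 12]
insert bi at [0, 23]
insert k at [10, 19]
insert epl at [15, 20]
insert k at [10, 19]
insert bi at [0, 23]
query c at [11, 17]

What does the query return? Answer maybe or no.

Step 1: insert l at [1, 10] -> counters=[0,1,0,0,0,0,0,0,0,0,1,0,0,0,0,0,0,0,0,0,0,0,0,0,0,0,0,0,0]
Step 2: insert tqj at [14, 16] -> counters=[0,1,0,0,0,0,0,0,0,0,1,0,0,0,1,0,1,0,0,0,0,0,0,0,0,0,0,0,0]
Step 3: insert w at [0, 4] -> counters=[1,1,0,0,1,0,0,0,0,0,1,0,0,0,1,0,1,0,0,0,0,0,0,0,0,0,0,0,0]
Step 4: insert ffk at [5, 16] -> counters=[1,1,0,0,1,1,0,0,0,0,1,0,0,0,1,0,2,0,0,0,0,0,0,0,0,0,0,0,0]
Step 5: insert r at [8, 12] -> counters=[1,1,0,0,1,1,0,0,1,0,1,0,1,0,1,0,2,0,0,0,0,0,0,0,0,0,0,0,0]
Step 6: insert bi at [0, 23] -> counters=[2,1,0,0,1,1,0,0,1,0,1,0,1,0,1,0,2,0,0,0,0,0,0,1,0,0,0,0,0]
Step 7: insert k at [10, 19] -> counters=[2,1,0,0,1,1,0,0,1,0,2,0,1,0,1,0,2,0,0,1,0,0,0,1,0,0,0,0,0]
Step 8: insert epl at [15, 20] -> counters=[2,1,0,0,1,1,0,0,1,0,2,0,1,0,1,1,2,0,0,1,1,0,0,1,0,0,0,0,0]
Step 9: insert k at [10, 19] -> counters=[2,1,0,0,1,1,0,0,1,0,3,0,1,0,1,1,2,0,0,2,1,0,0,1,0,0,0,0,0]
Step 10: insert bi at [0, 23] -> counters=[3,1,0,0,1,1,0,0,1,0,3,0,1,0,1,1,2,0,0,2,1,0,0,2,0,0,0,0,0]
Query c: check counters[11]=0 counters[17]=0 -> no

Answer: no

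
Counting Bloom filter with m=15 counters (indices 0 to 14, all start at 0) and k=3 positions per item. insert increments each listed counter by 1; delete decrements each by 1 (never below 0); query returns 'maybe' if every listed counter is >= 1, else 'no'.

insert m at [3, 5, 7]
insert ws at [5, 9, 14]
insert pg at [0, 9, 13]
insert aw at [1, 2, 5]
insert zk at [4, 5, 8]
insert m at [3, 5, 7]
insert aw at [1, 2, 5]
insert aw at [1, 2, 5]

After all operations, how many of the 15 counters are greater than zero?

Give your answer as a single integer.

Answer: 11

Derivation:
Step 1: insert m at [3, 5, 7] -> counters=[0,0,0,1,0,1,0,1,0,0,0,0,0,0,0]
Step 2: insert ws at [5, 9, 14] -> counters=[0,0,0,1,0,2,0,1,0,1,0,0,0,0,1]
Step 3: insert pg at [0, 9, 13] -> counters=[1,0,0,1,0,2,0,1,0,2,0,0,0,1,1]
Step 4: insert aw at [1, 2, 5] -> counters=[1,1,1,1,0,3,0,1,0,2,0,0,0,1,1]
Step 5: insert zk at [4, 5, 8] -> counters=[1,1,1,1,1,4,0,1,1,2,0,0,0,1,1]
Step 6: insert m at [3, 5, 7] -> counters=[1,1,1,2,1,5,0,2,1,2,0,0,0,1,1]
Step 7: insert aw at [1, 2, 5] -> counters=[1,2,2,2,1,6,0,2,1,2,0,0,0,1,1]
Step 8: insert aw at [1, 2, 5] -> counters=[1,3,3,2,1,7,0,2,1,2,0,0,0,1,1]
Final counters=[1,3,3,2,1,7,0,2,1,2,0,0,0,1,1] -> 11 nonzero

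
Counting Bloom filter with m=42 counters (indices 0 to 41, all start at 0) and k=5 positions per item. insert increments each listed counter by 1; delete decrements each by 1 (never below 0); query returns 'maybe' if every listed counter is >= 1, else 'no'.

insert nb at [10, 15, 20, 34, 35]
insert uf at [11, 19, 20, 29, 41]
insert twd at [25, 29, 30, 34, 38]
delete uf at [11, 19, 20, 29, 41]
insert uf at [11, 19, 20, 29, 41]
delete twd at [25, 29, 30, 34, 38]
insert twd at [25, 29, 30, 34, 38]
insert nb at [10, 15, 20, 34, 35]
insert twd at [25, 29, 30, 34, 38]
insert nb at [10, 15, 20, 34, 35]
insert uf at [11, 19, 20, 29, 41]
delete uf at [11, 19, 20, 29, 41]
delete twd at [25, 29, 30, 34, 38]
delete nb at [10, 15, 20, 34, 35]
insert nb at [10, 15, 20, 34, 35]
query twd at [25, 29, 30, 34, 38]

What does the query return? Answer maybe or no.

Step 1: insert nb at [10, 15, 20, 34, 35] -> counters=[0,0,0,0,0,0,0,0,0,0,1,0,0,0,0,1,0,0,0,0,1,0,0,0,0,0,0,0,0,0,0,0,0,0,1,1,0,0,0,0,0,0]
Step 2: insert uf at [11, 19, 20, 29, 41] -> counters=[0,0,0,0,0,0,0,0,0,0,1,1,0,0,0,1,0,0,0,1,2,0,0,0,0,0,0,0,0,1,0,0,0,0,1,1,0,0,0,0,0,1]
Step 3: insert twd at [25, 29, 30, 34, 38] -> counters=[0,0,0,0,0,0,0,0,0,0,1,1,0,0,0,1,0,0,0,1,2,0,0,0,0,1,0,0,0,2,1,0,0,0,2,1,0,0,1,0,0,1]
Step 4: delete uf at [11, 19, 20, 29, 41] -> counters=[0,0,0,0,0,0,0,0,0,0,1,0,0,0,0,1,0,0,0,0,1,0,0,0,0,1,0,0,0,1,1,0,0,0,2,1,0,0,1,0,0,0]
Step 5: insert uf at [11, 19, 20, 29, 41] -> counters=[0,0,0,0,0,0,0,0,0,0,1,1,0,0,0,1,0,0,0,1,2,0,0,0,0,1,0,0,0,2,1,0,0,0,2,1,0,0,1,0,0,1]
Step 6: delete twd at [25, 29, 30, 34, 38] -> counters=[0,0,0,0,0,0,0,0,0,0,1,1,0,0,0,1,0,0,0,1,2,0,0,0,0,0,0,0,0,1,0,0,0,0,1,1,0,0,0,0,0,1]
Step 7: insert twd at [25, 29, 30, 34, 38] -> counters=[0,0,0,0,0,0,0,0,0,0,1,1,0,0,0,1,0,0,0,1,2,0,0,0,0,1,0,0,0,2,1,0,0,0,2,1,0,0,1,0,0,1]
Step 8: insert nb at [10, 15, 20, 34, 35] -> counters=[0,0,0,0,0,0,0,0,0,0,2,1,0,0,0,2,0,0,0,1,3,0,0,0,0,1,0,0,0,2,1,0,0,0,3,2,0,0,1,0,0,1]
Step 9: insert twd at [25, 29, 30, 34, 38] -> counters=[0,0,0,0,0,0,0,0,0,0,2,1,0,0,0,2,0,0,0,1,3,0,0,0,0,2,0,0,0,3,2,0,0,0,4,2,0,0,2,0,0,1]
Step 10: insert nb at [10, 15, 20, 34, 35] -> counters=[0,0,0,0,0,0,0,0,0,0,3,1,0,0,0,3,0,0,0,1,4,0,0,0,0,2,0,0,0,3,2,0,0,0,5,3,0,0,2,0,0,1]
Step 11: insert uf at [11, 19, 20, 29, 41] -> counters=[0,0,0,0,0,0,0,0,0,0,3,2,0,0,0,3,0,0,0,2,5,0,0,0,0,2,0,0,0,4,2,0,0,0,5,3,0,0,2,0,0,2]
Step 12: delete uf at [11, 19, 20, 29, 41] -> counters=[0,0,0,0,0,0,0,0,0,0,3,1,0,0,0,3,0,0,0,1,4,0,0,0,0,2,0,0,0,3,2,0,0,0,5,3,0,0,2,0,0,1]
Step 13: delete twd at [25, 29, 30, 34, 38] -> counters=[0,0,0,0,0,0,0,0,0,0,3,1,0,0,0,3,0,0,0,1,4,0,0,0,0,1,0,0,0,2,1,0,0,0,4,3,0,0,1,0,0,1]
Step 14: delete nb at [10, 15, 20, 34, 35] -> counters=[0,0,0,0,0,0,0,0,0,0,2,1,0,0,0,2,0,0,0,1,3,0,0,0,0,1,0,0,0,2,1,0,0,0,3,2,0,0,1,0,0,1]
Step 15: insert nb at [10, 15, 20, 34, 35] -> counters=[0,0,0,0,0,0,0,0,0,0,3,1,0,0,0,3,0,0,0,1,4,0,0,0,0,1,0,0,0,2,1,0,0,0,4,3,0,0,1,0,0,1]
Query twd: check counters[25]=1 counters[29]=2 counters[30]=1 counters[34]=4 counters[38]=1 -> maybe

Answer: maybe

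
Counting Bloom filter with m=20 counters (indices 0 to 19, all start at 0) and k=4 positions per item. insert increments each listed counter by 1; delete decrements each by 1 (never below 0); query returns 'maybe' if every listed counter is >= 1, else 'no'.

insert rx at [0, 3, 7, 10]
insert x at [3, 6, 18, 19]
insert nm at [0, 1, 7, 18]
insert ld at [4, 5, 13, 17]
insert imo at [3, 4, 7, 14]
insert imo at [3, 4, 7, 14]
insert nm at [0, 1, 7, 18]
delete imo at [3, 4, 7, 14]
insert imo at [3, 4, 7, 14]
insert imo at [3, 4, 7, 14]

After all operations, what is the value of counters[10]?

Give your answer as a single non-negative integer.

Step 1: insert rx at [0, 3, 7, 10] -> counters=[1,0,0,1,0,0,0,1,0,0,1,0,0,0,0,0,0,0,0,0]
Step 2: insert x at [3, 6, 18, 19] -> counters=[1,0,0,2,0,0,1,1,0,0,1,0,0,0,0,0,0,0,1,1]
Step 3: insert nm at [0, 1, 7, 18] -> counters=[2,1,0,2,0,0,1,2,0,0,1,0,0,0,0,0,0,0,2,1]
Step 4: insert ld at [4, 5, 13, 17] -> counters=[2,1,0,2,1,1,1,2,0,0,1,0,0,1,0,0,0,1,2,1]
Step 5: insert imo at [3, 4, 7, 14] -> counters=[2,1,0,3,2,1,1,3,0,0,1,0,0,1,1,0,0,1,2,1]
Step 6: insert imo at [3, 4, 7, 14] -> counters=[2,1,0,4,3,1,1,4,0,0,1,0,0,1,2,0,0,1,2,1]
Step 7: insert nm at [0, 1, 7, 18] -> counters=[3,2,0,4,3,1,1,5,0,0,1,0,0,1,2,0,0,1,3,1]
Step 8: delete imo at [3, 4, 7, 14] -> counters=[3,2,0,3,2,1,1,4,0,0,1,0,0,1,1,0,0,1,3,1]
Step 9: insert imo at [3, 4, 7, 14] -> counters=[3,2,0,4,3,1,1,5,0,0,1,0,0,1,2,0,0,1,3,1]
Step 10: insert imo at [3, 4, 7, 14] -> counters=[3,2,0,5,4,1,1,6,0,0,1,0,0,1,3,0,0,1,3,1]
Final counters=[3,2,0,5,4,1,1,6,0,0,1,0,0,1,3,0,0,1,3,1] -> counters[10]=1

Answer: 1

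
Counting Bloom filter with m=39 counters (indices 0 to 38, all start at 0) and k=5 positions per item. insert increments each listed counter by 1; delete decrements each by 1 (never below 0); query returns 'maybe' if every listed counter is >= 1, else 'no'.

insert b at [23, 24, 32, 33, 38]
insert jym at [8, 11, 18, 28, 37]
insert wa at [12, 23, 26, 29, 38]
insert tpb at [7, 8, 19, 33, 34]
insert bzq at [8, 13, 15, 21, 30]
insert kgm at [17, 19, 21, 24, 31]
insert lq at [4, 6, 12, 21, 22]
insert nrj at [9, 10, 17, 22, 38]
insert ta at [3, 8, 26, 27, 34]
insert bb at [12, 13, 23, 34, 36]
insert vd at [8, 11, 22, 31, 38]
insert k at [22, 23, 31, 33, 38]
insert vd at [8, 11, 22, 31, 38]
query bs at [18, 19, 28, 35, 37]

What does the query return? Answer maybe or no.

Answer: no

Derivation:
Step 1: insert b at [23, 24, 32, 33, 38] -> counters=[0,0,0,0,0,0,0,0,0,0,0,0,0,0,0,0,0,0,0,0,0,0,0,1,1,0,0,0,0,0,0,0,1,1,0,0,0,0,1]
Step 2: insert jym at [8, 11, 18, 28, 37] -> counters=[0,0,0,0,0,0,0,0,1,0,0,1,0,0,0,0,0,0,1,0,0,0,0,1,1,0,0,0,1,0,0,0,1,1,0,0,0,1,1]
Step 3: insert wa at [12, 23, 26, 29, 38] -> counters=[0,0,0,0,0,0,0,0,1,0,0,1,1,0,0,0,0,0,1,0,0,0,0,2,1,0,1,0,1,1,0,0,1,1,0,0,0,1,2]
Step 4: insert tpb at [7, 8, 19, 33, 34] -> counters=[0,0,0,0,0,0,0,1,2,0,0,1,1,0,0,0,0,0,1,1,0,0,0,2,1,0,1,0,1,1,0,0,1,2,1,0,0,1,2]
Step 5: insert bzq at [8, 13, 15, 21, 30] -> counters=[0,0,0,0,0,0,0,1,3,0,0,1,1,1,0,1,0,0,1,1,0,1,0,2,1,0,1,0,1,1,1,0,1,2,1,0,0,1,2]
Step 6: insert kgm at [17, 19, 21, 24, 31] -> counters=[0,0,0,0,0,0,0,1,3,0,0,1,1,1,0,1,0,1,1,2,0,2,0,2,2,0,1,0,1,1,1,1,1,2,1,0,0,1,2]
Step 7: insert lq at [4, 6, 12, 21, 22] -> counters=[0,0,0,0,1,0,1,1,3,0,0,1,2,1,0,1,0,1,1,2,0,3,1,2,2,0,1,0,1,1,1,1,1,2,1,0,0,1,2]
Step 8: insert nrj at [9, 10, 17, 22, 38] -> counters=[0,0,0,0,1,0,1,1,3,1,1,1,2,1,0,1,0,2,1,2,0,3,2,2,2,0,1,0,1,1,1,1,1,2,1,0,0,1,3]
Step 9: insert ta at [3, 8, 26, 27, 34] -> counters=[0,0,0,1,1,0,1,1,4,1,1,1,2,1,0,1,0,2,1,2,0,3,2,2,2,0,2,1,1,1,1,1,1,2,2,0,0,1,3]
Step 10: insert bb at [12, 13, 23, 34, 36] -> counters=[0,0,0,1,1,0,1,1,4,1,1,1,3,2,0,1,0,2,1,2,0,3,2,3,2,0,2,1,1,1,1,1,1,2,3,0,1,1,3]
Step 11: insert vd at [8, 11, 22, 31, 38] -> counters=[0,0,0,1,1,0,1,1,5,1,1,2,3,2,0,1,0,2,1,2,0,3,3,3,2,0,2,1,1,1,1,2,1,2,3,0,1,1,4]
Step 12: insert k at [22, 23, 31, 33, 38] -> counters=[0,0,0,1,1,0,1,1,5,1,1,2,3,2,0,1,0,2,1,2,0,3,4,4,2,0,2,1,1,1,1,3,1,3,3,0,1,1,5]
Step 13: insert vd at [8, 11, 22, 31, 38] -> counters=[0,0,0,1,1,0,1,1,6,1,1,3,3,2,0,1,0,2,1,2,0,3,5,4,2,0,2,1,1,1,1,4,1,3,3,0,1,1,6]
Query bs: check counters[18]=1 counters[19]=2 counters[28]=1 counters[35]=0 counters[37]=1 -> no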